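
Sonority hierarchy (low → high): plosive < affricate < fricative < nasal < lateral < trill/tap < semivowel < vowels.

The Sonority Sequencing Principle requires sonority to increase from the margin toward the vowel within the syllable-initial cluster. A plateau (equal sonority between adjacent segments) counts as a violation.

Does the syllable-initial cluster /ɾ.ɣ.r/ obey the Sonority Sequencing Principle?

/ɾ/ is a trill/tap (sonority 6).
/ɣ/ is a fricative (sonority 3).
/r/ is a trill/tap (sonority 6).
The profile is 6-3-6. Between /ɾ/ (6) and /ɣ/ (3) sonority does not rise, so the cluster violates the SSP.

no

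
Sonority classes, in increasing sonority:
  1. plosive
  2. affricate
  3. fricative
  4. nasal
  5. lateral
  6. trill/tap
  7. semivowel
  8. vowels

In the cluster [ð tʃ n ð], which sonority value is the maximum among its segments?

4

/ð/ — fricative, sonority 3.
/tʃ/ — affricate, sonority 2.
/n/ — nasal, sonority 4.
/ð/ — fricative, sonority 3.
The maximum is 4.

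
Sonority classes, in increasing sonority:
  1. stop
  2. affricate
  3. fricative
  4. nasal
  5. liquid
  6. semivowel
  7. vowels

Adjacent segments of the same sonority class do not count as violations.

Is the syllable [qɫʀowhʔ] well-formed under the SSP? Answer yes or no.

yes

Onset: /q/ is a stop (sonority 1), /ɫ/ is a liquid (sonority 5), /ʀ/ is a liquid (sonority 5); then the nucleus /o/ (sonority 7).
Onset profile 1-5-5-7 — rises to the nucleus.
Coda: /w/ is a semivowel (sonority 6), /h/ is a fricative (sonority 3), /ʔ/ is a stop (sonority 1).
Coda profile 7-6-3-1 — falls from the nucleus.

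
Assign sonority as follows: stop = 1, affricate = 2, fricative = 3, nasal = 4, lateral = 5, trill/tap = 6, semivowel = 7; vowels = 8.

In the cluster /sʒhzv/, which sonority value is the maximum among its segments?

3

/s/ is a fricative (sonority 3).
/ʒ/ is a fricative (sonority 3).
/h/ is a fricative (sonority 3).
/z/ is a fricative (sonority 3).
/v/ is a fricative (sonority 3).
The maximum is 3.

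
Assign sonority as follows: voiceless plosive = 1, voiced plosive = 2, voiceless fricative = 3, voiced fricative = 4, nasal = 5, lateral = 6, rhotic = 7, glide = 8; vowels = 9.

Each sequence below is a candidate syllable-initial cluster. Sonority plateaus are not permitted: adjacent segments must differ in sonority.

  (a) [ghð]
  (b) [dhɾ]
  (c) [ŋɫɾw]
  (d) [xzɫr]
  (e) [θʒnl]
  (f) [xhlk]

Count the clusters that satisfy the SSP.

(a) 2-3-4 → obeys
(b) 2-3-7 → obeys
(c) 5-6-7-8 → obeys
(d) 3-4-6-7 → obeys
(e) 3-4-5-6 → obeys
(f) 3-3-6-1 → violates

5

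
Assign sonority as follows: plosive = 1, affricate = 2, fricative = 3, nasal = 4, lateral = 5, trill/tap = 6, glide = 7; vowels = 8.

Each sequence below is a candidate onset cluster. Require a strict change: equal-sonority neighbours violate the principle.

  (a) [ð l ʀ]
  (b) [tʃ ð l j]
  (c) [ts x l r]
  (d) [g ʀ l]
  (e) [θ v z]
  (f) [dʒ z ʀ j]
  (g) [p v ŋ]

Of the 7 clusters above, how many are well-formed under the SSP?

5

(a) 3-5-6 → obeys
(b) 2-3-5-7 → obeys
(c) 2-3-5-6 → obeys
(d) 1-6-5 → violates
(e) 3-3-3 → violates
(f) 2-3-6-7 → obeys
(g) 1-3-4 → obeys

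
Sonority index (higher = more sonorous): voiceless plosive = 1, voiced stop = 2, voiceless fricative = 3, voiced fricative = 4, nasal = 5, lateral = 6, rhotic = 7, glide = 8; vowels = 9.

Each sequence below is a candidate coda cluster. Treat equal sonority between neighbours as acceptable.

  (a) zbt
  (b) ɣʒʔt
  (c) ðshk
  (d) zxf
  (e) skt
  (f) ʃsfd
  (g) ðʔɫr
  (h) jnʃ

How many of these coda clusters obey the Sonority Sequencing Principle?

7

(a) zbt: profile 4-2-1 — obeys.
(b) ɣʒʔt: profile 4-4-1-1 — obeys.
(c) ðshk: profile 4-3-3-1 — obeys.
(d) zxf: profile 4-3-3 — obeys.
(e) skt: profile 3-1-1 — obeys.
(f) ʃsfd: profile 3-3-3-2 — obeys.
(g) ðʔɫr: profile 4-1-6-7 — violates.
(h) jnʃ: profile 8-5-3 — obeys.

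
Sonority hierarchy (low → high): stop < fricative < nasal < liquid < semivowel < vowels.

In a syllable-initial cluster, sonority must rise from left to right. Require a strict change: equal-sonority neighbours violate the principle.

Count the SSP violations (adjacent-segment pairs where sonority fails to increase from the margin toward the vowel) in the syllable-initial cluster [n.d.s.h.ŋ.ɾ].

/n/ is a nasal (sonority 3).
/d/ is a stop (sonority 1).
/s/ is a fricative (sonority 2).
/h/ is a fricative (sonority 2).
/ŋ/ is a nasal (sonority 3).
/ɾ/ is a liquid (sonority 4).
/n/→/d/: 3→1 (does not rise) — violation.
/d/→/s/: 1→2 (rises) — ok.
/s/→/h/: 2→2 (plateau) — violation.
/h/→/ŋ/: 2→3 (rises) — ok.
/ŋ/→/ɾ/: 3→4 (rises) — ok.

2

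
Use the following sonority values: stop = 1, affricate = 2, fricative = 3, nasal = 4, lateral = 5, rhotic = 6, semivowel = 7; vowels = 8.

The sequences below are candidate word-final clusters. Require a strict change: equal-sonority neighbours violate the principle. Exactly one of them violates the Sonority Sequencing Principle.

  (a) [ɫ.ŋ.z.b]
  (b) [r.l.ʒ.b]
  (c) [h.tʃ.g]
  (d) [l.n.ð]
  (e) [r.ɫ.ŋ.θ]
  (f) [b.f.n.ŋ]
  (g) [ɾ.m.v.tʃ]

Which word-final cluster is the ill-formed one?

(a) [ɫ.ŋ.z.b]: profile 5-4-3-1 — obeys.
(b) [r.l.ʒ.b]: profile 6-5-3-1 — obeys.
(c) [h.tʃ.g]: profile 3-2-1 — obeys.
(d) [l.n.ð]: profile 5-4-3 — obeys.
(e) [r.ɫ.ŋ.θ]: profile 6-5-4-3 — obeys.
(f) [b.f.n.ŋ]: profile 1-3-4-4 — violates.
(g) [ɾ.m.v.tʃ]: profile 6-4-3-2 — obeys.

f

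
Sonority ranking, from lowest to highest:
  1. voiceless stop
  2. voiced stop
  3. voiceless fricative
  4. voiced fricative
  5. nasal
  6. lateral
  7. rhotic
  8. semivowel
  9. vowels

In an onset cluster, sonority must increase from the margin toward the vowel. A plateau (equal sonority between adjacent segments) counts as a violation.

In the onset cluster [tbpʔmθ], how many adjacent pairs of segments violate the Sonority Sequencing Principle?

/t/ — voiceless stop, sonority 1.
/b/ — voiced stop, sonority 2.
/p/ — voiceless stop, sonority 1.
/ʔ/ — voiceless stop, sonority 1.
/m/ — nasal, sonority 5.
/θ/ — voiceless fricative, sonority 3.
/t/→/b/: 1→2 (rises) — ok.
/b/→/p/: 2→1 (does not rise) — violation.
/p/→/ʔ/: 1→1 (plateau) — violation.
/ʔ/→/m/: 1→5 (rises) — ok.
/m/→/θ/: 5→3 (does not rise) — violation.

3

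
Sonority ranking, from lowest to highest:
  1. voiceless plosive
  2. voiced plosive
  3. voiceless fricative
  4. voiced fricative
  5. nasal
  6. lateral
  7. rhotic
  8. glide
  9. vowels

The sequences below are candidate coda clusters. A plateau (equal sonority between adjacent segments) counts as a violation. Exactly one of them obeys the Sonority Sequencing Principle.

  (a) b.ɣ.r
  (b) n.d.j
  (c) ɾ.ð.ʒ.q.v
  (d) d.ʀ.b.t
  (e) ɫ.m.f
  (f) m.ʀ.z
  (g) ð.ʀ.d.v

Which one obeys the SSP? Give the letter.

e

(a) b.ɣ.r: profile 2-4-7 — violates.
(b) n.d.j: profile 5-2-8 — violates.
(c) ɾ.ð.ʒ.q.v: profile 7-4-4-1-4 — violates.
(d) d.ʀ.b.t: profile 2-7-2-1 — violates.
(e) ɫ.m.f: profile 6-5-3 — obeys.
(f) m.ʀ.z: profile 5-7-4 — violates.
(g) ð.ʀ.d.v: profile 4-7-2-4 — violates.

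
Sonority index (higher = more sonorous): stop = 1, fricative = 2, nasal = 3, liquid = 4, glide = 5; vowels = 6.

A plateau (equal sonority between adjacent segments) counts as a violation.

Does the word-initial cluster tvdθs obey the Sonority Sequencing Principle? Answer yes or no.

/t/ — stop, sonority 1.
/v/ — fricative, sonority 2.
/d/ — stop, sonority 1.
/θ/ — fricative, sonority 2.
/s/ — fricative, sonority 2.
The profile is 1-2-1-2-2. Between /v/ (2) and /d/ (1) sonority does not rise, so the cluster violates the SSP.

no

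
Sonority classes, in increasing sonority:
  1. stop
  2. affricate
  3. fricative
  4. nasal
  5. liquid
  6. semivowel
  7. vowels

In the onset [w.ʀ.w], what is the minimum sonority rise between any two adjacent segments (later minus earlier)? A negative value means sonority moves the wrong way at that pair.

/w/ — semivowel, sonority 6.
/ʀ/ — liquid, sonority 5.
/w/ — semivowel, sonority 6.
/w/→/ʀ/: change -1.
/ʀ/→/w/: change +1.
Minimum = -1.

-1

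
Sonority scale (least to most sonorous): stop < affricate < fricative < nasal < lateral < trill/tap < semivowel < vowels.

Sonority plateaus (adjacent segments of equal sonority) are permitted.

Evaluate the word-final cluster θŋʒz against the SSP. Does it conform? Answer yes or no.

no

/θ/ is a fricative (sonority 3).
/ŋ/ is a nasal (sonority 4).
/ʒ/ is a fricative (sonority 3).
/z/ is a fricative (sonority 3).
The profile is 3-4-3-3. Between /θ/ (3) and /ŋ/ (4) sonority does not fall, so the cluster violates the SSP.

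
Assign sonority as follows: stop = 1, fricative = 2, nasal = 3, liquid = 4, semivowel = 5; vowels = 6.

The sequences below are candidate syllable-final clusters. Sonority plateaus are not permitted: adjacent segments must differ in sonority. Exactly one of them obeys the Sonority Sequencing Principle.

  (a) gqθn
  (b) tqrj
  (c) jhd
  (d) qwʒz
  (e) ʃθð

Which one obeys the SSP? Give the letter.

c

(a) gqθn: profile 1-1-2-3 — violates.
(b) tqrj: profile 1-1-4-5 — violates.
(c) jhd: profile 5-2-1 — obeys.
(d) qwʒz: profile 1-5-2-2 — violates.
(e) ʃθð: profile 2-2-2 — violates.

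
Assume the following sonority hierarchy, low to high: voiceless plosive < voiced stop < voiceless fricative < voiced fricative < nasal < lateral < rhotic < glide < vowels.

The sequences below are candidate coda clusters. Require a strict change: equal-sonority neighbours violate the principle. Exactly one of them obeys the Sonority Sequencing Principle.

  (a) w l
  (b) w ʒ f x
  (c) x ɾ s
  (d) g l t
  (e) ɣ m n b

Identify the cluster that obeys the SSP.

(a) 8-6 → obeys
(b) 8-4-3-3 → violates
(c) 3-7-3 → violates
(d) 2-6-1 → violates
(e) 4-5-5-2 → violates

a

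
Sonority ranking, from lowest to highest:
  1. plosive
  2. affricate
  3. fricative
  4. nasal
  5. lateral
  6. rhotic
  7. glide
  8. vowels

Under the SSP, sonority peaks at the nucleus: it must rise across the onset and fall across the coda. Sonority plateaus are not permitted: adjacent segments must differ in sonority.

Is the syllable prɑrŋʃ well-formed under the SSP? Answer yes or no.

yes

Onset: /p/ is a plosive (sonority 1), /r/ is a rhotic (sonority 6); then the nucleus /ɑ/ (sonority 8).
Onset profile 1-6-8 — rises to the nucleus.
Coda: /r/ is a rhotic (sonority 6), /ŋ/ is a nasal (sonority 4), /ʃ/ is a fricative (sonority 3).
Coda profile 8-6-4-3 — falls from the nucleus.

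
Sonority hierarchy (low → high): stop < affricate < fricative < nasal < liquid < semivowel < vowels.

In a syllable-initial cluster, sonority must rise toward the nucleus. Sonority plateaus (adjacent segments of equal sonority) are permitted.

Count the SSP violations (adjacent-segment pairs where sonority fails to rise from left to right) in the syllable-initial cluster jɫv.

2

/j/: semivowel = 6.
/ɫ/: liquid = 5.
/v/: fricative = 3.
/j/→/ɫ/: 6→5 (does not rise) — violation.
/ɫ/→/v/: 5→3 (does not rise) — violation.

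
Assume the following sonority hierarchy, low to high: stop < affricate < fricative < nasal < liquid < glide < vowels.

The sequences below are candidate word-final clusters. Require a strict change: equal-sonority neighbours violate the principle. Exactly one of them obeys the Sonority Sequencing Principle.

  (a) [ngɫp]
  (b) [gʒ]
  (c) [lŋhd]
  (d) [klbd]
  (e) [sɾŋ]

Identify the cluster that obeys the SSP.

c

(a) 4-1-5-1 → violates
(b) 1-3 → violates
(c) 5-4-3-1 → obeys
(d) 1-5-1-1 → violates
(e) 3-5-4 → violates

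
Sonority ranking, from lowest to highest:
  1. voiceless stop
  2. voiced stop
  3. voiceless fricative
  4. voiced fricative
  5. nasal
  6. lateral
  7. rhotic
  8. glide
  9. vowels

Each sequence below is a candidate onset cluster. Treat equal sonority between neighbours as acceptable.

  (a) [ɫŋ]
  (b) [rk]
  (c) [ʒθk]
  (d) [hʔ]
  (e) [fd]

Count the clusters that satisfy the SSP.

0

(a) sonority 6-5: ill-formed.
(b) sonority 7-1: ill-formed.
(c) sonority 4-3-1: ill-formed.
(d) sonority 3-1: ill-formed.
(e) sonority 3-2: ill-formed.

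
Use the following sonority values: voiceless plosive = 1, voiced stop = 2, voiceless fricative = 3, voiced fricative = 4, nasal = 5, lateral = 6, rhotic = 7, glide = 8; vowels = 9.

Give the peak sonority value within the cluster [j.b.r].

8

/j/ is a glide (sonority 8).
/b/ is a voiced stop (sonority 2).
/r/ is a rhotic (sonority 7).
The maximum is 8.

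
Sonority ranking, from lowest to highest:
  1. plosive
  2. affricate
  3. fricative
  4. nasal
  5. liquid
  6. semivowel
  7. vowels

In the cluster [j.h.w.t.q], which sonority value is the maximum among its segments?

6

/j/ is a semivowel (sonority 6).
/h/ is a fricative (sonority 3).
/w/ is a semivowel (sonority 6).
/t/ is a plosive (sonority 1).
/q/ is a plosive (sonority 1).
The maximum is 6.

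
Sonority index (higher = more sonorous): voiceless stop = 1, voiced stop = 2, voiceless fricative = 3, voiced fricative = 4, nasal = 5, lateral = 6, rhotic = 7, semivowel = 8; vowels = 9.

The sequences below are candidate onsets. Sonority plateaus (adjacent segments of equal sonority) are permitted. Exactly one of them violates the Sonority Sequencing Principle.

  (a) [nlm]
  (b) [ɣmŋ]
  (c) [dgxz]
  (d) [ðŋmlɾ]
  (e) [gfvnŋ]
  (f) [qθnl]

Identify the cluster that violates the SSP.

a

(a) sonority 5-6-5: ill-formed.
(b) sonority 4-5-5: well-formed.
(c) sonority 2-2-3-4: well-formed.
(d) sonority 4-5-5-6-7: well-formed.
(e) sonority 2-3-4-5-5: well-formed.
(f) sonority 1-3-5-6: well-formed.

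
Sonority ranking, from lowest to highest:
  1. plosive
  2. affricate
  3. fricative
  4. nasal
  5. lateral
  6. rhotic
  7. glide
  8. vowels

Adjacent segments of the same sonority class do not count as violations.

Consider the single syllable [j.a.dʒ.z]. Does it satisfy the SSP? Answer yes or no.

no

Onset: /j/ is a glide (sonority 7); then the nucleus /a/ (sonority 8).
Onset profile 7-8 — rises to the nucleus.
Coda: /dʒ/ is an affricate (sonority 2), /z/ is a fricative (sonority 3).
Coda profile 8-2-3 — does not fall throughout.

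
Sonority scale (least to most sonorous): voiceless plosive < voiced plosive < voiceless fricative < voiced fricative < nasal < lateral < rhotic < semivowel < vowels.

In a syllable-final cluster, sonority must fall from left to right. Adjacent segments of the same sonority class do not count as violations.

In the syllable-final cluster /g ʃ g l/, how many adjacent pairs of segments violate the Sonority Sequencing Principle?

2

/g/ is a voiced plosive (sonority 2).
/ʃ/ is a voiceless fricative (sonority 3).
/g/ is a voiced plosive (sonority 2).
/l/ is a lateral (sonority 6).
/g/→/ʃ/: 2→3 (does not fall) — violation.
/ʃ/→/g/: 3→2 (falls) — ok.
/g/→/l/: 2→6 (does not fall) — violation.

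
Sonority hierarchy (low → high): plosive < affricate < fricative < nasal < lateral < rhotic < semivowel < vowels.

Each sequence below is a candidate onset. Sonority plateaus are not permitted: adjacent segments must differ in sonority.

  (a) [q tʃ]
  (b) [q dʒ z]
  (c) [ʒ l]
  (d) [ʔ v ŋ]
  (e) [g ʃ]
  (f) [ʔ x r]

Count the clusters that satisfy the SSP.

6

(a) 1-2 → obeys
(b) 1-2-3 → obeys
(c) 3-5 → obeys
(d) 1-3-4 → obeys
(e) 1-3 → obeys
(f) 1-3-6 → obeys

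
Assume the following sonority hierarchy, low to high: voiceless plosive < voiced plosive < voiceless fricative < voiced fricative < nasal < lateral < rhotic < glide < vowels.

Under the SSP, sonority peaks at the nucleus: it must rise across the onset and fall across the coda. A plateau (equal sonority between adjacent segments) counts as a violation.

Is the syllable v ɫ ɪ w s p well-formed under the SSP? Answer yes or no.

Onset: /v/ is a voiced fricative (sonority 4), /ɫ/ is a lateral (sonority 6); then the nucleus /ɪ/ (sonority 9).
Onset profile 4-6-9 — rises to the nucleus.
Coda: /w/ is a glide (sonority 8), /s/ is a voiceless fricative (sonority 3), /p/ is a voiceless plosive (sonority 1).
Coda profile 9-8-3-1 — falls from the nucleus.

yes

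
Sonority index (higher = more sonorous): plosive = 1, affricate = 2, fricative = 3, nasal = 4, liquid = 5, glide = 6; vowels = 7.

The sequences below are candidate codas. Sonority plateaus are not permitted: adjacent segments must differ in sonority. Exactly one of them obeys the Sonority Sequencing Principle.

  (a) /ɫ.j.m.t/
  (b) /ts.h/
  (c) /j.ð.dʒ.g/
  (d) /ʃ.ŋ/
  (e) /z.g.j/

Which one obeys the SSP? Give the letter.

(a) 5-6-4-1 → violates
(b) 2-3 → violates
(c) 6-3-2-1 → obeys
(d) 3-4 → violates
(e) 3-1-6 → violates

c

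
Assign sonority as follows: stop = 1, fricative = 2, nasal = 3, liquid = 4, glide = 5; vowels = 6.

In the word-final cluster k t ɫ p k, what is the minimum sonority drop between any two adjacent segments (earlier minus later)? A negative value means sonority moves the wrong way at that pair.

/k/ is a stop (sonority 1).
/t/ is a stop (sonority 1).
/ɫ/ is a liquid (sonority 4).
/p/ is a stop (sonority 1).
/k/ is a stop (sonority 1).
/k/→/t/: change +0.
/t/→/ɫ/: change -3.
/ɫ/→/p/: change +3.
/p/→/k/: change +0.
Minimum = -3.

-3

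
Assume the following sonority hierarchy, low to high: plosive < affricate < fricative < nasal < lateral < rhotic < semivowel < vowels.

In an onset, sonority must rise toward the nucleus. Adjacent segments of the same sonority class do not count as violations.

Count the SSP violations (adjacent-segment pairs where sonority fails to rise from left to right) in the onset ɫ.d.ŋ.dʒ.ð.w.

2

/ɫ/ — lateral, sonority 5.
/d/ — plosive, sonority 1.
/ŋ/ — nasal, sonority 4.
/dʒ/ — affricate, sonority 2.
/ð/ — fricative, sonority 3.
/w/ — semivowel, sonority 7.
/ɫ/→/d/: 5→1 (does not rise) — violation.
/d/→/ŋ/: 1→4 (rises) — ok.
/ŋ/→/dʒ/: 4→2 (does not rise) — violation.
/dʒ/→/ð/: 2→3 (rises) — ok.
/ð/→/w/: 3→7 (rises) — ok.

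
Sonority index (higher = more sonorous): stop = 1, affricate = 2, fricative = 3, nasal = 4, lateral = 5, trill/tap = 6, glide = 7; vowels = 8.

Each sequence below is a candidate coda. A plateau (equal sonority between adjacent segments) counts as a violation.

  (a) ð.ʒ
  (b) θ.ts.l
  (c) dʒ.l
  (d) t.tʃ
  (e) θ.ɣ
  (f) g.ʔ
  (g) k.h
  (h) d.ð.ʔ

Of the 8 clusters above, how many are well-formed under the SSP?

0

(a) ð.ʒ: profile 3-3 — violates.
(b) θ.ts.l: profile 3-2-5 — violates.
(c) dʒ.l: profile 2-5 — violates.
(d) t.tʃ: profile 1-2 — violates.
(e) θ.ɣ: profile 3-3 — violates.
(f) g.ʔ: profile 1-1 — violates.
(g) k.h: profile 1-3 — violates.
(h) d.ð.ʔ: profile 1-3-1 — violates.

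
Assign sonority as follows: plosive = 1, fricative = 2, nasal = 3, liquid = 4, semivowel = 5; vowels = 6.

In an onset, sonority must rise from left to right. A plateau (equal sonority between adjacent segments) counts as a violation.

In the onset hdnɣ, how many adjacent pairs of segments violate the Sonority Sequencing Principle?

2

/h/ is a fricative (sonority 2).
/d/ is a plosive (sonority 1).
/n/ is a nasal (sonority 3).
/ɣ/ is a fricative (sonority 2).
/h/→/d/: 2→1 (does not rise) — violation.
/d/→/n/: 1→3 (rises) — ok.
/n/→/ɣ/: 3→2 (does not rise) — violation.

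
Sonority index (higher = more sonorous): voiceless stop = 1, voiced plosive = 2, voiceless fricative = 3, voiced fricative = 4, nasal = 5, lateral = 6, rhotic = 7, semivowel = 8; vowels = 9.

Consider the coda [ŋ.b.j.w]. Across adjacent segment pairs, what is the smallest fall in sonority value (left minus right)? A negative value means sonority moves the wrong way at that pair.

-6

/ŋ/ is a nasal (sonority 5).
/b/ is a voiced plosive (sonority 2).
/j/ is a semivowel (sonority 8).
/w/ is a semivowel (sonority 8).
/ŋ/→/b/: change +3.
/b/→/j/: change -6.
/j/→/w/: change +0.
Minimum = -6.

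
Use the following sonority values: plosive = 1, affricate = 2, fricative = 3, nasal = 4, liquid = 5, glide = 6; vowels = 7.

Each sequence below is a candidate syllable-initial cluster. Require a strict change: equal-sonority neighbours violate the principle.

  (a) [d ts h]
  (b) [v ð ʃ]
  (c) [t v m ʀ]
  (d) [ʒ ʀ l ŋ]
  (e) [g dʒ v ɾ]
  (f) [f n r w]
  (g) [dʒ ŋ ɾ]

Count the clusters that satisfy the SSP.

(a) sonority 1-2-3: well-formed.
(b) sonority 3-3-3: ill-formed.
(c) sonority 1-3-4-5: well-formed.
(d) sonority 3-5-5-4: ill-formed.
(e) sonority 1-2-3-5: well-formed.
(f) sonority 3-4-5-6: well-formed.
(g) sonority 2-4-5: well-formed.

5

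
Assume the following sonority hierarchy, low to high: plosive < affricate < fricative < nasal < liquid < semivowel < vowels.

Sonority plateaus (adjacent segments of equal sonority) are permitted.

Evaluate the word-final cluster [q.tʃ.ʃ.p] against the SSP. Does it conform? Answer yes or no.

no

/q/: plosive = 1.
/tʃ/: affricate = 2.
/ʃ/: fricative = 3.
/p/: plosive = 1.
The profile is 1-2-3-1. Between /q/ (1) and /tʃ/ (2) sonority does not fall, so the cluster violates the SSP.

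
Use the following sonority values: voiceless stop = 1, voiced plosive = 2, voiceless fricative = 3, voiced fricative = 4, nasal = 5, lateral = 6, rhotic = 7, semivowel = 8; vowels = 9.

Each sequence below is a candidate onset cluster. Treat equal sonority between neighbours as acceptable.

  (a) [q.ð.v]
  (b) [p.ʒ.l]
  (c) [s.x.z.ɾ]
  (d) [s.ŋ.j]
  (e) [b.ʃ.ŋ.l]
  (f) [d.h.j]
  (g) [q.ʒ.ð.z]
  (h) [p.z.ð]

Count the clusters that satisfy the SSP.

(a) sonority 1-4-4: well-formed.
(b) sonority 1-4-6: well-formed.
(c) sonority 3-3-4-7: well-formed.
(d) sonority 3-5-8: well-formed.
(e) sonority 2-3-5-6: well-formed.
(f) sonority 2-3-8: well-formed.
(g) sonority 1-4-4-4: well-formed.
(h) sonority 1-4-4: well-formed.

8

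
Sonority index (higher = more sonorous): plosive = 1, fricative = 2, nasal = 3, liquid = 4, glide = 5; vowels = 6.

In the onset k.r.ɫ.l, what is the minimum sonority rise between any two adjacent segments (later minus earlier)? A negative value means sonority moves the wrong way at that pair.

0

/k/ is a plosive (sonority 1).
/r/ is a liquid (sonority 4).
/ɫ/ is a liquid (sonority 4).
/l/ is a liquid (sonority 4).
/k/→/r/: change +3.
/r/→/ɫ/: change +0.
/ɫ/→/l/: change +0.
Minimum = 0.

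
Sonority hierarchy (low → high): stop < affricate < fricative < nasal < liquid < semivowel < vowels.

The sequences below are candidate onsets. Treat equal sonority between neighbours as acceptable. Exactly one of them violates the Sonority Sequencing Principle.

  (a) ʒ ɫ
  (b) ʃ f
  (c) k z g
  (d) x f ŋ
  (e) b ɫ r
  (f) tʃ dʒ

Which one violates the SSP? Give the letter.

(a) sonority 3-5: well-formed.
(b) sonority 3-3: well-formed.
(c) sonority 1-3-1: ill-formed.
(d) sonority 3-3-4: well-formed.
(e) sonority 1-5-5: well-formed.
(f) sonority 2-2: well-formed.

c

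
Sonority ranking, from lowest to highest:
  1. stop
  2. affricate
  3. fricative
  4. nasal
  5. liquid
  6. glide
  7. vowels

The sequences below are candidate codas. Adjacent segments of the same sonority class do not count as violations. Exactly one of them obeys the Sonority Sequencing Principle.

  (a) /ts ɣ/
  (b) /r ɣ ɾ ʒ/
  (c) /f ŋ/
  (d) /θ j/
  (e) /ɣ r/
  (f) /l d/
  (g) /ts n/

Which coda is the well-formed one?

(a) 2-3 → violates
(b) 5-3-5-3 → violates
(c) 3-4 → violates
(d) 3-6 → violates
(e) 3-5 → violates
(f) 5-1 → obeys
(g) 2-4 → violates

f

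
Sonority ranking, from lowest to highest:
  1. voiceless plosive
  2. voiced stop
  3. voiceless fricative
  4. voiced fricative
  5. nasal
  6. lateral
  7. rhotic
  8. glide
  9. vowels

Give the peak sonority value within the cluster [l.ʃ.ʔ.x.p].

/l/ — lateral, sonority 6.
/ʃ/ — voiceless fricative, sonority 3.
/ʔ/ — voiceless plosive, sonority 1.
/x/ — voiceless fricative, sonority 3.
/p/ — voiceless plosive, sonority 1.
The maximum is 6.

6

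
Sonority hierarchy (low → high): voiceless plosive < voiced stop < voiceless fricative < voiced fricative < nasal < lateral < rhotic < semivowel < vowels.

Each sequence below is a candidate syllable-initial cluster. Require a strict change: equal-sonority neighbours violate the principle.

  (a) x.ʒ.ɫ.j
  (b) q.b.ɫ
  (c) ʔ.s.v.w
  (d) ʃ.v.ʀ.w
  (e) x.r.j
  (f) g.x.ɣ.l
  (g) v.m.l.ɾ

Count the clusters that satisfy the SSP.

7

(a) 3-4-6-8 → obeys
(b) 1-2-6 → obeys
(c) 1-3-4-8 → obeys
(d) 3-4-7-8 → obeys
(e) 3-7-8 → obeys
(f) 2-3-4-6 → obeys
(g) 4-5-6-7 → obeys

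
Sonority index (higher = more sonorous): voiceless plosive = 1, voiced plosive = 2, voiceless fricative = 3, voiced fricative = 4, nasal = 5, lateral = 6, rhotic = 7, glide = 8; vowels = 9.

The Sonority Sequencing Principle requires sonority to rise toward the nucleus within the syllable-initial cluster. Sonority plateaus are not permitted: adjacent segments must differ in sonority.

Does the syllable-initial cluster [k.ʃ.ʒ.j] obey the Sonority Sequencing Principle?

yes

/k/: voiceless plosive = 1.
/ʃ/: voiceless fricative = 3.
/ʒ/: voiced fricative = 4.
/j/: glide = 8.
The profile 1-3-4-8 strictly rises, so the syllable-initial cluster satisfies the SSP.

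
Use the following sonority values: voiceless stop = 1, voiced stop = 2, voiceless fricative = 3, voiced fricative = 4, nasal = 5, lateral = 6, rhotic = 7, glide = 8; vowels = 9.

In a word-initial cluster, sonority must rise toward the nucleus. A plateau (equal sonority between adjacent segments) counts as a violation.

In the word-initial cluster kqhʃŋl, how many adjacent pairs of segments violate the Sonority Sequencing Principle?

2

/k/: voiceless stop = 1.
/q/: voiceless stop = 1.
/h/: voiceless fricative = 3.
/ʃ/: voiceless fricative = 3.
/ŋ/: nasal = 5.
/l/: lateral = 6.
/k/→/q/: 1→1 (plateau) — violation.
/q/→/h/: 1→3 (rises) — ok.
/h/→/ʃ/: 3→3 (plateau) — violation.
/ʃ/→/ŋ/: 3→5 (rises) — ok.
/ŋ/→/l/: 5→6 (rises) — ok.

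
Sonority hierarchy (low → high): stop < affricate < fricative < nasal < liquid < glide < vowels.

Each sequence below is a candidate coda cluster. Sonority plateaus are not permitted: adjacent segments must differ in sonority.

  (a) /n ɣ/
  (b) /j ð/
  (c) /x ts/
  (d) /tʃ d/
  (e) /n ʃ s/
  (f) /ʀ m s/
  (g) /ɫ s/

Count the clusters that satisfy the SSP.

6

(a) sonority 4-3: well-formed.
(b) sonority 6-3: well-formed.
(c) sonority 3-2: well-formed.
(d) sonority 2-1: well-formed.
(e) sonority 4-3-3: ill-formed.
(f) sonority 5-4-3: well-formed.
(g) sonority 5-3: well-formed.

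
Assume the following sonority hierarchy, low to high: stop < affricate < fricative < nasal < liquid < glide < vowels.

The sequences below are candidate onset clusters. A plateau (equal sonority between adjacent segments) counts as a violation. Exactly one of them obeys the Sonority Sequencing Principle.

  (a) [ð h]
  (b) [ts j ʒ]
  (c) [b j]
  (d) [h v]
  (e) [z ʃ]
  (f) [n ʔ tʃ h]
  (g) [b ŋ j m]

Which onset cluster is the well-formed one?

c

(a) 3-3 → violates
(b) 2-6-3 → violates
(c) 1-6 → obeys
(d) 3-3 → violates
(e) 3-3 → violates
(f) 4-1-2-3 → violates
(g) 1-4-6-4 → violates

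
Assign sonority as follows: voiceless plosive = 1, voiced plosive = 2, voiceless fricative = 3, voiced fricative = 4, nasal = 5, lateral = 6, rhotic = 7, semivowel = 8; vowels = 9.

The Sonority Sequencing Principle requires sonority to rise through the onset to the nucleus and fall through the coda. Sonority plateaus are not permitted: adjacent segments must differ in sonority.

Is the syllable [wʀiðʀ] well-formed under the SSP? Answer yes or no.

Onset: /w/ is a semivowel (sonority 8), /ʀ/ is a rhotic (sonority 7); then the nucleus /i/ (sonority 9).
Onset profile 8-7-9 — does not strictly rise throughout.
Coda: /ð/ is a voiced fricative (sonority 4), /ʀ/ is a rhotic (sonority 7).
Coda profile 9-4-7 — does not strictly fall throughout.

no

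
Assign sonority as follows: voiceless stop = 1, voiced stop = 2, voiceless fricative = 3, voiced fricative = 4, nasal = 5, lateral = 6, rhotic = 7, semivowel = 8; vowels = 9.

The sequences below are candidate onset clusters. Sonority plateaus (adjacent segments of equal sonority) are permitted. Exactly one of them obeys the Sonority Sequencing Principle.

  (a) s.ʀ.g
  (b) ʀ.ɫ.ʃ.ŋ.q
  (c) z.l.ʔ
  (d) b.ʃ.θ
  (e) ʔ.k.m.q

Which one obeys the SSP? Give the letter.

(a) sonority 3-7-2: ill-formed.
(b) sonority 7-6-3-5-1: ill-formed.
(c) sonority 4-6-1: ill-formed.
(d) sonority 2-3-3: well-formed.
(e) sonority 1-1-5-1: ill-formed.

d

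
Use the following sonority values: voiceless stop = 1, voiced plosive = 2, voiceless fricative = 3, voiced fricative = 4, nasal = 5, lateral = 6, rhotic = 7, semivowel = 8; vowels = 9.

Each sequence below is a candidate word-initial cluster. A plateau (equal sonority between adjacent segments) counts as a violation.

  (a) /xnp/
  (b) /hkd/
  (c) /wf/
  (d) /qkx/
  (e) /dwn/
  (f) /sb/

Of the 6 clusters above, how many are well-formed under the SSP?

0

(a) /xnp/: profile 3-5-1 — violates.
(b) /hkd/: profile 3-1-2 — violates.
(c) /wf/: profile 8-3 — violates.
(d) /qkx/: profile 1-1-3 — violates.
(e) /dwn/: profile 2-8-5 — violates.
(f) /sb/: profile 3-2 — violates.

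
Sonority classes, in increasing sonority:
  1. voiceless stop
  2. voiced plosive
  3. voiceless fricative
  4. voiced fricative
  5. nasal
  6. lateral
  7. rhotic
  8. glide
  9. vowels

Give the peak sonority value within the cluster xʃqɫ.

6

/x/ — voiceless fricative, sonority 3.
/ʃ/ — voiceless fricative, sonority 3.
/q/ — voiceless stop, sonority 1.
/ɫ/ — lateral, sonority 6.
The maximum is 6.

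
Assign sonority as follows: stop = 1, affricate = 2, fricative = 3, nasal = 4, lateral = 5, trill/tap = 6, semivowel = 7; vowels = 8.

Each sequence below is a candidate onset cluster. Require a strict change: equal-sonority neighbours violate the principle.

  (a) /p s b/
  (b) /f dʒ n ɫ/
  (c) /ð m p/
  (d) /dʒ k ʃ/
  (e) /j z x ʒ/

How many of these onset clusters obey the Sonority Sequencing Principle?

0

(a) 1-3-1 → violates
(b) 3-2-4-5 → violates
(c) 3-4-1 → violates
(d) 2-1-3 → violates
(e) 7-3-3-3 → violates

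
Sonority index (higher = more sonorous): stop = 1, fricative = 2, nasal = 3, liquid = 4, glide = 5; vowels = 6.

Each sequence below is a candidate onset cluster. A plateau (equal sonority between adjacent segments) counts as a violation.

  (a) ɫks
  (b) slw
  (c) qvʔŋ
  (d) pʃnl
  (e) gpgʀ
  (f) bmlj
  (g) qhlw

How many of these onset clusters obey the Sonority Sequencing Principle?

(a) sonority 4-1-2: ill-formed.
(b) sonority 2-4-5: well-formed.
(c) sonority 1-2-1-3: ill-formed.
(d) sonority 1-2-3-4: well-formed.
(e) sonority 1-1-1-4: ill-formed.
(f) sonority 1-3-4-5: well-formed.
(g) sonority 1-2-4-5: well-formed.

4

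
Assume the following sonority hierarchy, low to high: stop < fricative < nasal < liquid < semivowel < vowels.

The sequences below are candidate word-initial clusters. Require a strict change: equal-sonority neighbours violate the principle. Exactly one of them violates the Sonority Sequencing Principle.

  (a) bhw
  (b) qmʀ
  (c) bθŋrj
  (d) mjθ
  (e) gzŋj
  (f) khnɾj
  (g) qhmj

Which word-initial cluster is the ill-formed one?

d

(a) sonority 1-2-5: well-formed.
(b) sonority 1-3-4: well-formed.
(c) sonority 1-2-3-4-5: well-formed.
(d) sonority 3-5-2: ill-formed.
(e) sonority 1-2-3-5: well-formed.
(f) sonority 1-2-3-4-5: well-formed.
(g) sonority 1-2-3-5: well-formed.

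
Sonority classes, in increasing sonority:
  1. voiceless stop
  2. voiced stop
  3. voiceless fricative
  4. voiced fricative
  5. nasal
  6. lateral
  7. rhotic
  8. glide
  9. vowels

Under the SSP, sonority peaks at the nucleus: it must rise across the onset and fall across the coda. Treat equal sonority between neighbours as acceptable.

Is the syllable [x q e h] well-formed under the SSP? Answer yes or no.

no

Onset: /x/ is a voiceless fricative (sonority 3), /q/ is a voiceless stop (sonority 1); then the nucleus /e/ (sonority 9).
Onset profile 3-1-9 — does not rise throughout.
Coda: /h/ is a voiceless fricative (sonority 3).
Coda profile 9-3 — falls from the nucleus.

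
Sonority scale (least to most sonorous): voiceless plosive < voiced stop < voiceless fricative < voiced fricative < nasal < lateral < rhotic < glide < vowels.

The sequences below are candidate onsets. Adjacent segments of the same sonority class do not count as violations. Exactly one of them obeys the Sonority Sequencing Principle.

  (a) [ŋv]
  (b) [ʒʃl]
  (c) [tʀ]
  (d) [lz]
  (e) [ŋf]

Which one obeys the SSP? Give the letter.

c

(a) [ŋv]: profile 5-4 — violates.
(b) [ʒʃl]: profile 4-3-6 — violates.
(c) [tʀ]: profile 1-7 — obeys.
(d) [lz]: profile 6-4 — violates.
(e) [ŋf]: profile 5-3 — violates.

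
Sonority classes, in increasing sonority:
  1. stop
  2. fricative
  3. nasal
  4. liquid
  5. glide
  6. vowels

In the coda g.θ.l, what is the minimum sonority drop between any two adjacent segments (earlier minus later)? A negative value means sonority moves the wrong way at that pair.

-2

/g/ — stop, sonority 1.
/θ/ — fricative, sonority 2.
/l/ — liquid, sonority 4.
/g/→/θ/: change -1.
/θ/→/l/: change -2.
Minimum = -2.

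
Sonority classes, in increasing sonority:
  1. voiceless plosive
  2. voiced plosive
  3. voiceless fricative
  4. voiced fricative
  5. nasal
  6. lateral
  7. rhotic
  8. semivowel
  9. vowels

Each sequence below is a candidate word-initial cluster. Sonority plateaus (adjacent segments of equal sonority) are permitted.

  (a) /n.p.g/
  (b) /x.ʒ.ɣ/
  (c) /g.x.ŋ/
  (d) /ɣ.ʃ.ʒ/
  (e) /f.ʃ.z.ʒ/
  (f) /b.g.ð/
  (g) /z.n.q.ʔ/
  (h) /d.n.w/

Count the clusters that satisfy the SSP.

5

(a) 5-1-2 → violates
(b) 3-4-4 → obeys
(c) 2-3-5 → obeys
(d) 4-3-4 → violates
(e) 3-3-4-4 → obeys
(f) 2-2-4 → obeys
(g) 4-5-1-1 → violates
(h) 2-5-8 → obeys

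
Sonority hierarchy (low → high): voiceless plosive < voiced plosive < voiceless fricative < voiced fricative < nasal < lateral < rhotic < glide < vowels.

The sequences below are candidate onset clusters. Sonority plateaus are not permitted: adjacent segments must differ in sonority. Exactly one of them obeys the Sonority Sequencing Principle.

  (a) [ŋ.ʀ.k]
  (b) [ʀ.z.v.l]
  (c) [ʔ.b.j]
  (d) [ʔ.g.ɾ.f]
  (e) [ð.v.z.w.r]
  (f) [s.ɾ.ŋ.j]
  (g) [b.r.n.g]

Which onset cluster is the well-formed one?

(a) 5-7-1 → violates
(b) 7-4-4-6 → violates
(c) 1-2-8 → obeys
(d) 1-2-7-3 → violates
(e) 4-4-4-8-7 → violates
(f) 3-7-5-8 → violates
(g) 2-7-5-2 → violates

c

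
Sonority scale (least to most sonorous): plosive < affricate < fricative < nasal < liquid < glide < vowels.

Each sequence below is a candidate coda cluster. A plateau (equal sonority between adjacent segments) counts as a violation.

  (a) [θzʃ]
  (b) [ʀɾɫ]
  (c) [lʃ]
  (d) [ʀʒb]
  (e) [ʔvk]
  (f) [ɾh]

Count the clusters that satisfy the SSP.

3

(a) [θzʃ]: profile 3-3-3 — violates.
(b) [ʀɾɫ]: profile 5-5-5 — violates.
(c) [lʃ]: profile 5-3 — obeys.
(d) [ʀʒb]: profile 5-3-1 — obeys.
(e) [ʔvk]: profile 1-3-1 — violates.
(f) [ɾh]: profile 5-3 — obeys.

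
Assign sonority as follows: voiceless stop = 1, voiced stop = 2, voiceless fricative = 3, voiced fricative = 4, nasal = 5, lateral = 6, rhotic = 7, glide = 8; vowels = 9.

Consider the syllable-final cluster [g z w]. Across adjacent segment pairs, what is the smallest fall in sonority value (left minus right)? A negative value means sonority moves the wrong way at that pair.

-4

/g/: voiced stop = 2.
/z/: voiced fricative = 4.
/w/: glide = 8.
/g/→/z/: change -2.
/z/→/w/: change -4.
Minimum = -4.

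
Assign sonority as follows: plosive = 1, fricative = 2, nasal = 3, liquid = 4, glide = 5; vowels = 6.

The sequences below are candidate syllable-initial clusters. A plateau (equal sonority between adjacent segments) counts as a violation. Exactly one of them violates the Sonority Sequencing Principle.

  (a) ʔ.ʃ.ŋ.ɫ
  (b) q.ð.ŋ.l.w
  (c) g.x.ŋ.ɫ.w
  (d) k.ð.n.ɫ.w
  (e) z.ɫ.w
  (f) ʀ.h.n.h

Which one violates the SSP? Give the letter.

(a) 1-2-3-4 → obeys
(b) 1-2-3-4-5 → obeys
(c) 1-2-3-4-5 → obeys
(d) 1-2-3-4-5 → obeys
(e) 2-4-5 → obeys
(f) 4-2-3-2 → violates

f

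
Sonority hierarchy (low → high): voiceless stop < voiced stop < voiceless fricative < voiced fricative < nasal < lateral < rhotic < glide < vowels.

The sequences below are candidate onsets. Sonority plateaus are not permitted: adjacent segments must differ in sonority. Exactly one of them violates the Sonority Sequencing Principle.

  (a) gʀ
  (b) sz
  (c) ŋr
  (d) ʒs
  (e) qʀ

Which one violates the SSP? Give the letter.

d

(a) gʀ: profile 2-7 — obeys.
(b) sz: profile 3-4 — obeys.
(c) ŋr: profile 5-7 — obeys.
(d) ʒs: profile 4-3 — violates.
(e) qʀ: profile 1-7 — obeys.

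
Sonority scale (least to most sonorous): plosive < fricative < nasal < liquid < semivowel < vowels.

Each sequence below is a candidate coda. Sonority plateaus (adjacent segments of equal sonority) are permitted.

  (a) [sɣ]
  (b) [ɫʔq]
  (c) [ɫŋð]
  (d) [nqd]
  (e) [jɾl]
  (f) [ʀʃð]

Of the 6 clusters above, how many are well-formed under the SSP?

(a) sonority 2-2: well-formed.
(b) sonority 4-1-1: well-formed.
(c) sonority 4-3-2: well-formed.
(d) sonority 3-1-1: well-formed.
(e) sonority 5-4-4: well-formed.
(f) sonority 4-2-2: well-formed.

6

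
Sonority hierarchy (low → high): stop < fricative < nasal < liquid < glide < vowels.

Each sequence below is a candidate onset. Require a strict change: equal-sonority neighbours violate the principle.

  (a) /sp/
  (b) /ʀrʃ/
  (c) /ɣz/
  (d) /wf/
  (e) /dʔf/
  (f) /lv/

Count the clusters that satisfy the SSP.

0

(a) /sp/: profile 2-1 — violates.
(b) /ʀrʃ/: profile 4-4-2 — violates.
(c) /ɣz/: profile 2-2 — violates.
(d) /wf/: profile 5-2 — violates.
(e) /dʔf/: profile 1-1-2 — violates.
(f) /lv/: profile 4-2 — violates.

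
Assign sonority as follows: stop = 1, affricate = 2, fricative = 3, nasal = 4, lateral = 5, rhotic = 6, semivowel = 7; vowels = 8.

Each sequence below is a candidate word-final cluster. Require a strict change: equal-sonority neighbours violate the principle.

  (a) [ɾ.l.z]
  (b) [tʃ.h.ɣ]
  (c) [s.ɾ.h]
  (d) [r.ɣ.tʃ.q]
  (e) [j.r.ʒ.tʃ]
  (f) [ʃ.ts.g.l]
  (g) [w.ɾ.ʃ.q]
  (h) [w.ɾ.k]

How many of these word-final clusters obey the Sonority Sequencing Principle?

(a) [ɾ.l.z]: profile 6-5-3 — obeys.
(b) [tʃ.h.ɣ]: profile 2-3-3 — violates.
(c) [s.ɾ.h]: profile 3-6-3 — violates.
(d) [r.ɣ.tʃ.q]: profile 6-3-2-1 — obeys.
(e) [j.r.ʒ.tʃ]: profile 7-6-3-2 — obeys.
(f) [ʃ.ts.g.l]: profile 3-2-1-5 — violates.
(g) [w.ɾ.ʃ.q]: profile 7-6-3-1 — obeys.
(h) [w.ɾ.k]: profile 7-6-1 — obeys.

5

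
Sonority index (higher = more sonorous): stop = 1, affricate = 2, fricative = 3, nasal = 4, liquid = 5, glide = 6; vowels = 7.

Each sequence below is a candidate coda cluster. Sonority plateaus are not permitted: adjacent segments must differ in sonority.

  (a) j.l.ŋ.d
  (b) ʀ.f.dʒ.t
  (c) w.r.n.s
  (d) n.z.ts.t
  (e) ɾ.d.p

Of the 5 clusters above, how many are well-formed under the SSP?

4

(a) j.l.ŋ.d: profile 6-5-4-1 — obeys.
(b) ʀ.f.dʒ.t: profile 5-3-2-1 — obeys.
(c) w.r.n.s: profile 6-5-4-3 — obeys.
(d) n.z.ts.t: profile 4-3-2-1 — obeys.
(e) ɾ.d.p: profile 5-1-1 — violates.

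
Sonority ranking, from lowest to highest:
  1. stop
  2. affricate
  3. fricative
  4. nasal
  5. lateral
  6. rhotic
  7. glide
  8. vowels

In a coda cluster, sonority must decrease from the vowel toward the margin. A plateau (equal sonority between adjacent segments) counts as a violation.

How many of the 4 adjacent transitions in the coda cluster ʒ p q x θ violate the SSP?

/ʒ/ is a fricative (sonority 3).
/p/ is a stop (sonority 1).
/q/ is a stop (sonority 1).
/x/ is a fricative (sonority 3).
/θ/ is a fricative (sonority 3).
/ʒ/→/p/: 3→1 (falls) — ok.
/p/→/q/: 1→1 (plateau) — violation.
/q/→/x/: 1→3 (does not fall) — violation.
/x/→/θ/: 3→3 (plateau) — violation.

3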